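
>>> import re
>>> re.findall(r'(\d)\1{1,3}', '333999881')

`\1` has to match the exact text group 1 already captured.
Scanning left to right: at [0:3] match '333', group 1 = '3'; at [3:6] match '999', group 1 = '9'; at [6:8] match '88', group 1 = '8'.
Because there's exactly one group, `findall` drops the full match and keeps group 1 from each hit.

['3', '9', '8']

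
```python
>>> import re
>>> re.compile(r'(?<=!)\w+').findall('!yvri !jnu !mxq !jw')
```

['yvri', 'jnu', 'mxq', 'jw']

The `(?=…)`/`(?<=…)` assertion just peeks at neighbouring text; it doesn't advance the match position.
No capturing groups, so `findall` returns the 4 full match strings.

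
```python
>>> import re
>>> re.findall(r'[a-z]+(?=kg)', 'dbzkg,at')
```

The `(?=…)`/`(?<=…)` assertion just peeks at neighbouring text; it doesn't advance the match position.
Scanning left to right: at [0:3] → 'dbz'.
Since nothing is captured, `findall` lists the 1 matched substring directly.

['dbz']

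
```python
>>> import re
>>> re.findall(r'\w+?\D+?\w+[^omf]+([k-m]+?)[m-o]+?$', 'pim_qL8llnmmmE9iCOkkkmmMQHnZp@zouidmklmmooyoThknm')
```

Pattern: one or more of a word character (lazy); then one or more of a non-digit (lazy), then one or more of a word character, then one or more of any character except [omf]; then one or more of a character in [k-m] (lazy) (captured); then one or more of a character in [m-o] (lazy); then anchored at the end.
Matches: at [0:49] match 'pim_qL8llnmmmE9iCOkkkmmMQHnZp@zouidmklmmooyoThknm', group 1 = 'k'.
One capturing group, so `findall` returns just the captured substring from the one match — 1 in all.

['k']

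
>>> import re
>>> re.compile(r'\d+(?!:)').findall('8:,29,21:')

['29', '2']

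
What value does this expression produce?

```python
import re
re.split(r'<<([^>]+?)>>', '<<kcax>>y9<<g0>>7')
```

['', 'kcax', 'y9', 'g0', '7']

Matches to split on: at [0:8] → '<<kcax>>'; at [10:16] → '<<g0>>'.
With a capturing group present, the delimiter's captured portion is kept in the result list.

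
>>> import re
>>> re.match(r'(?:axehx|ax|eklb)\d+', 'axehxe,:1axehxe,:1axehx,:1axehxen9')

`re.match` only tries the pattern at the start of the string.
Here the pattern fails at index 0, so the call returns None.

None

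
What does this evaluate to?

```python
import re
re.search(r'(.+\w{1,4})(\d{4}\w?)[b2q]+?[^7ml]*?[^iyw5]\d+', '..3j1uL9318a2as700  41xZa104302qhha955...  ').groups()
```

('..3j1uL9318a2as700  41xZa10', '4302')

Pattern: one or more of any character, then 1 to 4 of a word character (captured); then exactly 4 of a digit, then optionally a word character (captured); then one or more of one of [b2q] (lazy), then zero or more of any character except [7ml] (lazy); then any character except [iyw5], then one or more of a digit.
`search` walks the string left to right and returns the first match it finds.
The match spans [0:38] → '..3j1uL9318a2as700  41xZa104302qhha955'.
Captured: group 1 = '..3j1uL9318a2as700  41xZa10', group 2 = '4302'.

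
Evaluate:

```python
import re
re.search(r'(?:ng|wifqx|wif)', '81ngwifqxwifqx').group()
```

'ng'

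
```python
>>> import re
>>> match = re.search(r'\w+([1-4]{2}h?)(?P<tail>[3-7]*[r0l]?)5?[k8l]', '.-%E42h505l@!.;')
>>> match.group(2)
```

'50'

Pattern: one or more of a word character; then exactly 2 of a character in [1-4], then optionally a literal 'h' (captured); then zero or more of a character in [3-7], then optionally one of [r0l] (captured as 'tail'); then optionally a literal '5', then one of [k8l].
`re.search` scans for the first position where the pattern succeeds.
The match spans [3:11] → 'E42h505l'.
Captured: group 1 = '42h', group 2 = '50'.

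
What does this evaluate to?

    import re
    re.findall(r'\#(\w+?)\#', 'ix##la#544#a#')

['la', 'a']

`findall` collects group 1 from each match (2 total).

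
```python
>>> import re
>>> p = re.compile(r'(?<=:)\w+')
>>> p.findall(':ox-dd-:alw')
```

['ox', 'alw']

Lookahead/lookbehind check context without consuming it, so the matched span excludes the asserted characters.
`findall` yields the raw match text (2 of them) because the pattern has no groups.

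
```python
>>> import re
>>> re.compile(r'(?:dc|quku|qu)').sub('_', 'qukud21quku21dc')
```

'_d21_21_'

The regex engine tests alternatives in the order written; an earlier branch that matches wins even if a later one would match more.
Matches: at [0:4] → 'quku'; at [7:11] → 'quku'; at [13:15] → 'dc'.
`sub` substitutes '_' at each match site.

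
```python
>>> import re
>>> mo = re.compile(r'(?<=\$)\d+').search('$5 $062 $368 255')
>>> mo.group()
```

'5'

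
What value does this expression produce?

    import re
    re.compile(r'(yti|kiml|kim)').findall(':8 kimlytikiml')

Branches in `(...|...)` are attempted left-to-right; the first branch that allows the whole pattern to succeed is taken.
`findall` collects group 1 from each match (3 total).

['kiml', 'yti', 'kiml']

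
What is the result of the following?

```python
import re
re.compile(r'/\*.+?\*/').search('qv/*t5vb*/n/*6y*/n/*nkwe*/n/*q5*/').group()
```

The match spans [2:10] → '/*t5vb*/'.

'/*t5vb*/'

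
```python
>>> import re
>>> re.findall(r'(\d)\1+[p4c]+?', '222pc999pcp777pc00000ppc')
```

After group 1 captures some text, `\1` only succeeds where that same text appears again.
Because there's exactly one group, `findall` drops the full match and keeps group 1 from each hit.

['2', '9', '7', '0']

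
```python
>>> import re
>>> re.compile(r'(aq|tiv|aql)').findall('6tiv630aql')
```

['tiv', 'aq']

Alternation isn't longest-match — the leftmost alternative that fits at this position is chosen.
Walking the string: at [1:4] match 'tiv', group 1 = 'tiv'; at [7:9] match 'aq', group 1 = 'aq'.
`findall` collects group 1 from each match (2 total).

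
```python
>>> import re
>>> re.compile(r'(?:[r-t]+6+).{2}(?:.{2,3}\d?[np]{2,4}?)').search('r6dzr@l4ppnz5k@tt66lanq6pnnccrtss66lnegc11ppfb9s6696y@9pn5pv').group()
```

'r6dzr@l4pp'

Pattern: one or more of a character in [r-t], then one or more of the literal '6' (non-capturing group); then exactly 2 of any character; then 2 to 3 of any character, then optionally a digit, then 2 to 4 of one of [np] (lazy) (non-capturing group).
`re.search` scans for the first position where the pattern succeeds.
The match spans [0:10] → 'r6dzr@l4pp'.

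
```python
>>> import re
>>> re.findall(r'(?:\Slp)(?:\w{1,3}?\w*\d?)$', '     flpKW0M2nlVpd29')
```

['flpKW0M2nlVpd29']

Pattern: a non-whitespace character, then the literal 'lp' (non-capturing group); then 1 to 3 of a word character (lazy), then zero or more of a word character, then optionally a digit (non-capturing group); then anchored at the end.
Walking the string: at [5:20] → 'flpKW0M2nlVpd29'.
`findall` yields the raw match text (1 of them) because the pattern has no groups.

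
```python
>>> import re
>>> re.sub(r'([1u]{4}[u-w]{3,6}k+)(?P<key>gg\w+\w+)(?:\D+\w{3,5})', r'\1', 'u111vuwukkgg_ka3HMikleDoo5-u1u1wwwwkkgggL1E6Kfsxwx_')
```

'u111vuwukkwwkkgggL1E6Kfsxwx_'

The pattern matches exactly 4 of one of [1u], then 3 to 6 of a character in [u-w], then one or more of the literal 'k' (captured); then the literal 'gg', then one or more of a word character, then one or more of a word character (captured as 'key'); then one or more of a non-digit, then 3 to 5 of a word character (non-capturing group).
Matches: at [0:33] → 'u111vuwukkgg_ka3HMikleDoo5-u1u1ww'.
The replacement refers to a captured group, so each match is rewritten using its own captured text.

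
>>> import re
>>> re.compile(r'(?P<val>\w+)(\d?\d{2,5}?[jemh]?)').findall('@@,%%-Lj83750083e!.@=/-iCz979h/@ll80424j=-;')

Pattern: one or more of a word character (captured as 'val'); then optionally a digit, then 2 to 5 of a digit (lazy), then optionally one of [jemh] (captured).
Walking the string: at [6:17] match 'Lj83750083e', groups = ('Lj837500', '83e'); at [23:30] match 'iCz979h', groups = ('iCz9', '79h'); at [32:40] match 'll80424j', groups = ('ll804', '24j').
`findall` packs the 2 group values into a tuple for every match.

[('Lj837500', '83e'), ('iCz9', '79h'), ('ll804', '24j')]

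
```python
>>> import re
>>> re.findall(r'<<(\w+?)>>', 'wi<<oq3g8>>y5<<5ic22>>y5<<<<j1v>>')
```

['oq3g8', '5ic22', 'j1v']

One capturing group, so `findall` returns just the captured substring from each match — 3 in all.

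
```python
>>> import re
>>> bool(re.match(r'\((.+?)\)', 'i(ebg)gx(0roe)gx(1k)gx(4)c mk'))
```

False

`re.match` won't scan ahead — the pattern has to work from the very first character.
Here the string doesn't start with a match, so the call returns None, and `bool(None)` is False.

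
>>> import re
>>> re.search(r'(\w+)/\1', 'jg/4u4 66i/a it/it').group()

'it/it'

`\1` has to match the exact text group 1 already captured.
`re.search` scans for the first position where the pattern succeeds.
The match spans [13:18] → 'it/it'.
Captured: group 1 = 'it'.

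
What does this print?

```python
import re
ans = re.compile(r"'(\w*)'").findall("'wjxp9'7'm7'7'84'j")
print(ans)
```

With a single group, `findall` returns only what that group captured — 3 items.

['wjxp9', 'm7', '84']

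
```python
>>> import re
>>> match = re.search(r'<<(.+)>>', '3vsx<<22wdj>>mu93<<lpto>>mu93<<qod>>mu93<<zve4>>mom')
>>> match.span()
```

(4, 48)

`search` walks the string left to right and returns the first match it finds.
The match spans [4:48] → '<<22wdj>>mu93<<lpto>>mu93<<qod>>mu93<<zve4>>'.
Captured: group 1 = '22wdj>>mu93<<lpto>>mu93<<qod>>mu93<<zve4'.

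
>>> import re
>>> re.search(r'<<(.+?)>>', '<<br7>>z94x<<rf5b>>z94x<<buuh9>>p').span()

`search` walks the string left to right and returns the first match it finds.
The match spans [0:7] → '<<br7>>'.
Captured: group 1 = 'br7'.

(0, 7)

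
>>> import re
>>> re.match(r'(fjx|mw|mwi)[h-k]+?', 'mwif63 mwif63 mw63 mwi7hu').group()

`re.match` won't scan ahead — the pattern has to work from the very first character.
The match spans [0:3] → 'mwi'.

'mwi'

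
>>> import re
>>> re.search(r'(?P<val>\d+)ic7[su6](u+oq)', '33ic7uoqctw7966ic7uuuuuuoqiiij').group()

The match spans [11:26] → '7966ic7uuuuuuoq'.

'7966ic7uuuuuuoq'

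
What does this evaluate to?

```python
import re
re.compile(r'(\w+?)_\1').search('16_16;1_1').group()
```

'16_16'

The backreference `\1` re-matches whatever the first group consumed, character for character.
Unlike `match`, `search` isn't anchored — it looks for the pattern anywhere in the string.
The match spans [0:5] → '16_16'.
Captured: group 1 = '16'.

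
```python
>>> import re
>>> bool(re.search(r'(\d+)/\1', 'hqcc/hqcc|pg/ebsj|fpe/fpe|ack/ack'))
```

False

`\1` has to match the exact text group 1 already captured.
Unlike `match`, `search` isn't anchored — it looks for the pattern anywhere in the string.
Here nothing in the string fits, so the call returns None, and `bool(None)` is False.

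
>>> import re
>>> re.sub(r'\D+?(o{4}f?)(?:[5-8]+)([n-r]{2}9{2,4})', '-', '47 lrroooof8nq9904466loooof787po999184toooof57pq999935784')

'47-04466-184-35784'

Pattern: one or more of a non-digit (lazy); then exactly 4 of the literal 'o', then optionally a literal 'f' (captured); then one or more of a character in [5-8] (non-capturing group); then exactly 2 of a character in [n-r], then 2 to 4 of a literal '9' (captured).
Matches: at [2:16] → ' lrroooof8nq99'; at [21:35] → 'loooof787po999'; at [38:52] → 'toooof57pq9999'.
Every occurrence is swapped for '-'.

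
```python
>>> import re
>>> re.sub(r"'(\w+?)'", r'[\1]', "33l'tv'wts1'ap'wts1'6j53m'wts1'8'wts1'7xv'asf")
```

Matches: at [3:7] → "'tv'"; at [11:15] → "'ap'"; at [19:26] → "'6j53m'"; at [30:33] → "'8'"; at [37:42] → "'7xv'".
`\1` in the replacement pulls in group 1's text for each match.

'33l[tv]wts1[ap]wts1[6j53m]wts1[8]wts1[7xv]asf'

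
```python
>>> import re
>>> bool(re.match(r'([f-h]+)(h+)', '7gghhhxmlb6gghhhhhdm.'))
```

False

`re.match` won't scan ahead — the pattern has to work from the very first character.
Here the pattern fails at index 0, so the call returns None, and `bool(None)` is False.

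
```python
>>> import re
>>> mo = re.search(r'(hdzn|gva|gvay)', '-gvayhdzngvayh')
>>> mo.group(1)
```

`|` is ordered: at each position the engine commits to the first alternative that works.
`re.search` tries every starting position until one works.
The match spans [1:4] → 'gva'.
Captured: group 1 = 'gva'.

'gva'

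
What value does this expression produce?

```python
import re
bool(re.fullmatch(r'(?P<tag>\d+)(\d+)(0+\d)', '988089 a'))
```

False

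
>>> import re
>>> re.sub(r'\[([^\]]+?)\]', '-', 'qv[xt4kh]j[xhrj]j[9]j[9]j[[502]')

`sub` substitutes '-' at each match site.

'qv-j-j-j-j-'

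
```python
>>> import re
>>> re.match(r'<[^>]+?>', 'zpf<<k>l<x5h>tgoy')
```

With `match`, the pattern is implicitly anchored at the beginning.
Here the string doesn't start with a match, so the call returns None.

None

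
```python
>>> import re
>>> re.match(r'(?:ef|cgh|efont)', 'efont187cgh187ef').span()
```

(0, 2)

`match` is anchored at position 0; if the pattern doesn't fit there, it returns None.
The match spans [0:2] → 'ef'.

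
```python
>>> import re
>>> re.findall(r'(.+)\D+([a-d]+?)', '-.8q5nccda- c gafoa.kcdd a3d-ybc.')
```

The pattern matches one or more of any character (captured); then one or more of a non-digit; then one or more of a character in [a-d] (lazy) (captured).
Walking the string: at [0:32] match '-.8q5nccda- c gafoa.kcdd a3d-ybc', groups = ('-.8q5nccda- c gafoa.kcdd a3d-y', 'c').
With 2 capturing groups, `findall` returns a 2-tuple per match.

[('-.8q5nccda- c gafoa.kcdd a3d-y', 'c')]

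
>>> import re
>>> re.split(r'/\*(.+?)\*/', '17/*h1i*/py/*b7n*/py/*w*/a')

['17', 'h1i', 'py', 'b7n', 'py', 'w', 'a']

Because the quantifier is non-greedy, it stops expanding at the earliest point where the rest of the pattern can succeed.
Matches to split on: at [2:9] → '/*h1i*/'; at [11:18] → '/*b7n*/'; at [20:25] → '/*w*/'.
Because the pattern has a capturing group, `split` also inserts each captured text between the pieces.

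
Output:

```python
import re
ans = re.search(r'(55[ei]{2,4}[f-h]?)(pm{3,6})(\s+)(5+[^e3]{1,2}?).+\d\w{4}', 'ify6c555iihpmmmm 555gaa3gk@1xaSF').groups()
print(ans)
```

The match spans [6:32] → '55iihpmmmm 555gaa3gk@1xaSF'.
Captured: group 1 = '55iih', group 2 = 'pmmmm', group 3 = ' ', group 4 = '555g'.

('55iih', 'pmmmm', ' ', '555g')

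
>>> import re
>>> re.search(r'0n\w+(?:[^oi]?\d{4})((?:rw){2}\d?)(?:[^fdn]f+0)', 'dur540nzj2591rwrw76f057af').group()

'0nzj2591rwrw76f0'

Pattern: the literal '0n', then one or more of a word character; then optionally any character except [oi], then exactly 4 of a digit (non-capturing group); then the literal 'rw' repeated 2 times, then optionally a digit (captured); then any character except [fdn], then one or more of a literal 'f', then a literal '0' (non-capturing group).
`re.search` scans for the first position where the pattern succeeds.
The match spans [5:21] → '0nzj2591rwrw76f0'.
Captured: group 1 = 'rwrw7'.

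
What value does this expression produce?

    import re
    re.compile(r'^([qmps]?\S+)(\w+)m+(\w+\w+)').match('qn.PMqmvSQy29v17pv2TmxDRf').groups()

The pattern matches anchored at the start of the string; then optionally one of [qmps], then one or more of a non-whitespace character (captured); then one or more of a word character (captured); then one or more of a literal 'm'; then one or more of a word character, then one or more of a word character (captured).
`match` is anchored at position 0; if the pattern doesn't fit there, it returns None.
The match spans [0:25] → 'qn.PMqmvSQy29v17pv2TmxDRf'.
Captured: group 1 = 'qn.PMqmvSQy29v17pv2', group 2 = 'T', group 3 = 'xDRf'.

('qn.PMqmvSQy29v17pv2', 'T', 'xDRf')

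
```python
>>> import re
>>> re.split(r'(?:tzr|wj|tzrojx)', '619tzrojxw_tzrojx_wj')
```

['619', 'ojxw_', 'ojx_', '']

Alternation isn't longest-match — the leftmost alternative that fits at this position is chosen.
Matches to split on: at [3:6] → 'tzr'; at [11:14] → 'tzr'; at [18:20] → 'wj'.
The string is cut at each match, leaving 4 pieces.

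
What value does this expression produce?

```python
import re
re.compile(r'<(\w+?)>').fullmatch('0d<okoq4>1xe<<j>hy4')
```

None

`fullmatch` succeeds only if the pattern covers the string from start to end.
Here the pattern can't cover the whole string, so the call returns None.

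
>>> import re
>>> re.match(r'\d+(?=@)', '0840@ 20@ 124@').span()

`re.match` only tries the pattern at the start of the string.
The match spans [0:4] → '0840'.

(0, 4)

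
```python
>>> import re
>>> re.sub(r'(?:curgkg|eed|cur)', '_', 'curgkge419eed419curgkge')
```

'_e419_419_e'

Alternation tries branches left to right and keeps the first one that lets the overall match succeed at that position.
Every occurrence is swapped for '_'.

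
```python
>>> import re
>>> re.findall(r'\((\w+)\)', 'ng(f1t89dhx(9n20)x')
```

Matches: at [11:17] match '(9n20)', group 1 = '9n20'.
One capturing group, so `findall` returns just the captured substring from the one match — 1 in all.

['9n20']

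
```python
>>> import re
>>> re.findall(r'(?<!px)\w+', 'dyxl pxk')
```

['dyxl', 'pxk']

`(?!…)`/`(?<!…)` only lets a position through if the neighbouring text does NOT match; no characters are consumed.
Matches: at [0:4] → 'dyxl'; at [5:8] → 'pxk'.
`findall` yields the raw match text (2 of them) because the pattern has no groups.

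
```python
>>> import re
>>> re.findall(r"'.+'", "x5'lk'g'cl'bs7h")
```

["'lk'g'cl'"]

No capturing groups, so `findall` returns the 1 full match string.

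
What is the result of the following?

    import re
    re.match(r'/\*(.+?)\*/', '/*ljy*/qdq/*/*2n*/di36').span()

(0, 7)

`match` is anchored at position 0; if the pattern doesn't fit there, it returns None.
The match spans [0:7] → '/*ljy*/'.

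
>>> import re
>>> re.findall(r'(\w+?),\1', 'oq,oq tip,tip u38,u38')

A backreference is literal: `\1` must see the identical characters the first group matched.
One capturing group, so `findall` returns just the captured substring from each match — 3 in all.

['oq', 'tip', 'u38']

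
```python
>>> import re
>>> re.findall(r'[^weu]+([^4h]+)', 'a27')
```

['7']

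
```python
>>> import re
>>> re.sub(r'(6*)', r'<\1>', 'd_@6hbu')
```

'<>d<>_<>@<6><>h<>b<>u<>'

The pattern matches zero or more of a literal '6' (captured).
Matches: at [0:0] → ''; at [1:1] → ''; at [2:2] → ''; at [3:4] → '6'; at [4:4] → ''; ….
The replacement refers to a captured group, so each match is rewritten using its own captured text.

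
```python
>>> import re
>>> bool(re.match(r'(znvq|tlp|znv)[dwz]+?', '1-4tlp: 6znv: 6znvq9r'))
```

False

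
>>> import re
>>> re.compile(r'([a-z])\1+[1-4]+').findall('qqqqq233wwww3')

['q', 'w']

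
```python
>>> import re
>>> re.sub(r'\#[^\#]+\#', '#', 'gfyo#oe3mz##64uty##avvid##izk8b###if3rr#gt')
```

'gfyo######gt'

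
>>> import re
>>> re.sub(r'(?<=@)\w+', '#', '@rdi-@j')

'@#-@#'

The lookaround is zero-width — it requires the adjacent text to match without consuming it, so the asserted text isn't part of the match.
Matches: at [1:4] → 'rdi'; at [6:7] → 'j'.
Every occurrence is swapped for '#'.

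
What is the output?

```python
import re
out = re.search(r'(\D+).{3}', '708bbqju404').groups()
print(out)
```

('bbqju',)

This matches one or more of a non-digit (captured); then exactly 3 of any character.
`search` walks the string left to right and returns the first match it finds.
The match spans [3:11] → 'bbqju404'.
Captured: group 1 = 'bbqju'.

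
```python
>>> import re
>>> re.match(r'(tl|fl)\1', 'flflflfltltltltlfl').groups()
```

('fl',)

A backreference is literal: `\1` must see the identical characters the first group matched.
`re.match` only tries the pattern at the start of the string.
The match spans [0:4] → 'flfl'.
Captured: group 1 = 'fl'.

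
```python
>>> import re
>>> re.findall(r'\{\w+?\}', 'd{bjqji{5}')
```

['{5}']

No capturing groups, so `findall` returns the 1 full match string.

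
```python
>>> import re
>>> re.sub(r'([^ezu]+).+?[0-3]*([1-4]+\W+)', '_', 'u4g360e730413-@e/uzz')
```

'u_e/uzz'

Each match is replaced by '_'.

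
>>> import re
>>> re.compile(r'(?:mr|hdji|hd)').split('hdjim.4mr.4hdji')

['', 'm.4', '.4', '']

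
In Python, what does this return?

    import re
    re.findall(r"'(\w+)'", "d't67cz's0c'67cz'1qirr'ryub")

One capturing group, so `findall` returns just the captured substring from each match — 2 in all.

['t67cz', '67cz']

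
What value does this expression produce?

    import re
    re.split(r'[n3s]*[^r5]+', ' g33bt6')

Pattern: zero or more of one of [n3s]; then one or more of any character except [r5].
`split` removes every match and returns the 2 fragments in between.

['', '']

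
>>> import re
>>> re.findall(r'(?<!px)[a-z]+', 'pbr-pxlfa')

The negative lookahead/lookbehind blocks any match where the forbidden context is present.
With no groups in the pattern, `findall` gives back each whole match — 2 here.

['pbr', 'pxlfa']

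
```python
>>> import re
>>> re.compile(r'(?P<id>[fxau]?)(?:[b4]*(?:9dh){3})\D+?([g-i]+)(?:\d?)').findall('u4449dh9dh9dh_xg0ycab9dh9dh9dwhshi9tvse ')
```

[('u', 'g')]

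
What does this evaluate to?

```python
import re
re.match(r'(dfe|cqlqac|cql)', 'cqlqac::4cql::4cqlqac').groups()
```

('cqlqac',)

The match spans [0:6] → 'cqlqac'.
Captured: group 1 = 'cqlqac'.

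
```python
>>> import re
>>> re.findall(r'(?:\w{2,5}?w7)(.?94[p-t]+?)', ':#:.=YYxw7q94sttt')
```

['q94s']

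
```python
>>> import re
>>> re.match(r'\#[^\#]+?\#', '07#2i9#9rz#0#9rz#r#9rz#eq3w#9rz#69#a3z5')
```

`re.match` won't scan ahead — the pattern has to work from the very first character.
Here the pattern fails at index 0, so the call returns None.

None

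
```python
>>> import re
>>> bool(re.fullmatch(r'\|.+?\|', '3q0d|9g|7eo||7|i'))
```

False

`re.fullmatch` requires the pattern to consume the entire string.
Here the pattern can't cover the whole string, so the call returns None, and `bool(None)` is False.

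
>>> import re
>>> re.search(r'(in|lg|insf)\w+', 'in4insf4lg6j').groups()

`re.search` tries every starting position until one works.
The match spans [0:12] → 'in4insf4lg6j'.
Captured: group 1 = 'in'.

('in',)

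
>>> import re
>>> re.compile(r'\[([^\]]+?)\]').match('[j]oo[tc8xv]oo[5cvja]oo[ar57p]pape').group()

`re.match` won't scan ahead — the pattern has to work from the very first character.
The match spans [0:3] → '[j]'.

'[j]'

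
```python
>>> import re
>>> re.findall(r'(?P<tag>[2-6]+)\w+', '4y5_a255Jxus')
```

['4']

Pattern: one or more of a character in [2-6] (captured as 'tag'); then one or more of a word character.
Matches: at [0:12] match '4y5_a255Jxus', group 1 = '4'.
One capturing group, so `findall` returns just the captured substring from the one match — 1 in all.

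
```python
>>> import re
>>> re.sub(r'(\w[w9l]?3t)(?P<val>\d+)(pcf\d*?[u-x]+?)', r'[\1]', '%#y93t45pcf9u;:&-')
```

The pattern matches a word character, then optionally one of [w9l], then the literal '3t' (captured); then one or more of a digit (captured as 'val'); then the literal 'pcf', then zero or more of a digit (lazy), then one or more of a character in [u-x] (lazy) (captured).
The replacement refers to a captured group, so each match is rewritten using its own captured text.

'%#[y93t];:&-'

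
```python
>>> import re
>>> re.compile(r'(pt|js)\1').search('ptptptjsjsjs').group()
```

'ptpt'

`\1` has to match the exact text group 1 already captured.
The match spans [0:4] → 'ptpt'.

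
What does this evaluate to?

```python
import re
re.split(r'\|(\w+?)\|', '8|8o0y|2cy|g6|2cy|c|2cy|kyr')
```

`re.split` interleaves the captured-group text with the surrounding fragments.

['8', '8o0y', '2cy', 'g6', '2cy', 'c', '2cy|kyr']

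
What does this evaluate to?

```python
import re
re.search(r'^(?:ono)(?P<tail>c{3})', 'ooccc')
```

None

Pattern: anchored at the start of the string; then the literal 'on', then the literal 'o' (non-capturing group); then exactly 3 of a literal 'c' (captured as 'tail').
`re.search` scans for the first position where the pattern succeeds.
Here the pattern never matches, so the call returns None.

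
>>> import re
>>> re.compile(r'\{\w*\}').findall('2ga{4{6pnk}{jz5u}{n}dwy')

['{6pnk}', '{jz5u}', '{n}']

Since nothing is captured, `findall` lists the 3 matched substrings directly.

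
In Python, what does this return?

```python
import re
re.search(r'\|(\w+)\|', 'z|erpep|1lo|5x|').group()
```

'|erpep|'

`search` walks the string left to right and returns the first match it finds.
The match spans [1:8] → '|erpep|'.
Captured: group 1 = 'erpep'.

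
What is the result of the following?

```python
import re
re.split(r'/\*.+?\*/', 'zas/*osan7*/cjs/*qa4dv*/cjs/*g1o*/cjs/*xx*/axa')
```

`split` removes every match and returns the 5 fragments in between.

['zas', 'cjs', 'cjs', 'cjs', 'axa']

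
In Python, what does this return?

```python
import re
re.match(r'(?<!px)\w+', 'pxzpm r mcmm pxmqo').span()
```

(0, 5)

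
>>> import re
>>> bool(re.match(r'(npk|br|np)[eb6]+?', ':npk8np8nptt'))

False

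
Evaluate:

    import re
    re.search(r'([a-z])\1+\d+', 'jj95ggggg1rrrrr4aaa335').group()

`\1` is not a pattern — it's the concrete string captured by group 1, re-applied verbatim.
The match spans [0:4] → 'jj95'.

'jj95'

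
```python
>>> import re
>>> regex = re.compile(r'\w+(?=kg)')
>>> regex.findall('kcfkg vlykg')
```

['kcf', 'vly']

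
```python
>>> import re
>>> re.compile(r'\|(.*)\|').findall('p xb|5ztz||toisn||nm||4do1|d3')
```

One capturing group, so `findall` returns just the captured substring from the one match — 1 in all.

['5ztz||toisn||nm||4do1']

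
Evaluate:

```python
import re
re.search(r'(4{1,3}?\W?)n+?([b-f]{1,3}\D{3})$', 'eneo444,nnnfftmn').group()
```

The pattern matches 1 to 3 of the literal '4' (lazy), then optionally a non-word character (captured); then one or more of a literal 'n' (lazy); then 1 to 3 of a character in [b-f], then exactly 3 of a non-digit (captured); then anchored at the end.
`re.search` tries every starting position until one works.
The match spans [4:16] → '444,nnnfftmn'.
Captured: group 1 = '444,', group 2 = 'fftmn'.

'444,nnnfftmn'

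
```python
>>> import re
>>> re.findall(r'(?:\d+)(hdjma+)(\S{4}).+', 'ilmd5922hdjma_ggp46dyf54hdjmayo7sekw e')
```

[('hdjma', '_ggp')]

2 groups means the one result is a tuple of 2 captured strings — 1 here.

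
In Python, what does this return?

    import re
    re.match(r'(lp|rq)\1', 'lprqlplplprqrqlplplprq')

After group 1 captures some text, `\1` only succeeds where that same text appears again.
`re.match` only tries the pattern at the start of the string.
Here the pattern fails at index 0, so the call returns None.

None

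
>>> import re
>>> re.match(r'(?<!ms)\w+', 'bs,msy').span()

(0, 2)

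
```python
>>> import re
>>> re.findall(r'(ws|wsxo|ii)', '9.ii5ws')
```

Matches: at [2:4] match 'ii', group 1 = 'ii'; at [5:7] match 'ws', group 1 = 'ws'.
With a single group, `findall` returns only what that group captured — 2 items.

['ii', 'ws']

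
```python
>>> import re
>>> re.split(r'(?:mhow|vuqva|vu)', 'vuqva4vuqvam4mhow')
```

['', '4', 'm4', '']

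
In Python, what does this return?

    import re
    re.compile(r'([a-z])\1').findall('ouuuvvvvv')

['u', 'v', 'v']

A backreference is literal: `\1` must see the identical characters the first group matched.
Matches: at [1:3] match 'uu', group 1 = 'u'; at [4:6] match 'vv', group 1 = 'v'; at [6:8] match 'vv', group 1 = 'v'.
`findall` collects group 1 from each match (3 total).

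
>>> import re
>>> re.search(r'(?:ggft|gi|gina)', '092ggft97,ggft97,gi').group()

'ggft'

`search` walks the string left to right and returns the first match it finds.
The match spans [3:7] → 'ggft'.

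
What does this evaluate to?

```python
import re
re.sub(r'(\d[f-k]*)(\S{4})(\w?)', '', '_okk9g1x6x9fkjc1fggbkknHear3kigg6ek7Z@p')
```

'_okkfkjcear@p'

This matches a digit, then zero or more of a character in [f-k] (captured); then exactly 4 of a non-whitespace character (captured); then optionally a word character (captured).
Matches: at [4:11] → '9g1x6x9'; at [15:24] → '1fggbkknH'; at [27:37] → '3kigg6ek7Z'.
Each match is replaced by ''.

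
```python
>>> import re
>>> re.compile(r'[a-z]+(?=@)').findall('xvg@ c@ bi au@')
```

['xvg', 'c', 'au']

Lookahead/lookbehind check context without consuming it, so the matched span excludes the asserted characters.
With no groups in the pattern, `findall` gives back each whole match — 3 here.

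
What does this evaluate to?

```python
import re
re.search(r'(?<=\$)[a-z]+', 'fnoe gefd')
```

Lookahead/lookbehind check context without consuming it, so the matched span excludes the asserted characters.
`search` walks the string left to right and returns the first match it finds.
Here the pattern never matches, so the call returns None.

None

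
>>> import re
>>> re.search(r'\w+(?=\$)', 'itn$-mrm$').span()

The positive lookaround only admits positions where the adjacent text matches; those characters stay outside the span.
`re.search` scans for the first position where the pattern succeeds.
The match spans [0:3] → 'itn'.

(0, 3)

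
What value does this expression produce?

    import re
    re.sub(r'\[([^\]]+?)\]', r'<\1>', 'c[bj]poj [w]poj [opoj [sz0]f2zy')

Matches: at [1:5] → '[bj]'; at [9:12] → '[w]'; at [16:27] → '[opoj [sz0]'.
The replacement refers to a captured group, so each match is rewritten using its own captured text.

'c<bj>poj <w>poj <opoj [sz0>f2zy'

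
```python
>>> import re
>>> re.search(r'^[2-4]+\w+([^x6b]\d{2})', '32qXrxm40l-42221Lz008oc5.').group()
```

'32qXrxm40l-42'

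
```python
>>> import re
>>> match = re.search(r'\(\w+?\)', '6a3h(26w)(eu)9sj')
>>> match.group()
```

'(26w)'

The match spans [4:9] → '(26w)'.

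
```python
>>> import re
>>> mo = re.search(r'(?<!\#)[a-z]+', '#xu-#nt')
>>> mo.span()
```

(2, 3)

`(?!…)`/`(?<!…)` only lets a position through if the neighbouring text does NOT match; no characters are consumed.
`re.search` tries every starting position until one works.
The match spans [2:3] → 'u'.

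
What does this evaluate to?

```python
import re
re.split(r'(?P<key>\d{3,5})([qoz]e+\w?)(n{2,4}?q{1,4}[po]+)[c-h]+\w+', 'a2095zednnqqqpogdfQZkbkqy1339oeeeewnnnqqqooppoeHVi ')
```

Pattern: 3 to 5 of a digit (captured as 'key'); then one of [qoz], then one or more of a literal 'e', then optionally a word character (captured); then 2 to 4 of the literal 'n' (lazy), then 1 to 4 of the literal 'q', then one or more of one of [po] (captured); then one or more of a character in [c-h], then one or more of a word character.
Matches to split on: at [1:50] → '2095zednnqqqpogdfQZkbkqy1339oeeeewnnnqqqooppoeHVi'.
The group in the pattern means `split` returns the separators' captures alongside the pieces.

['a', '2095', 'zed', 'nnqqqpo', ' ']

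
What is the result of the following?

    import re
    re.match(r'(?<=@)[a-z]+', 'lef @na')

Lookahead/lookbehind check context without consuming it, so the matched span excludes the asserted characters.
`re.match` only tries the pattern at the start of the string.
Here the string doesn't start with a match, so the call returns None.

None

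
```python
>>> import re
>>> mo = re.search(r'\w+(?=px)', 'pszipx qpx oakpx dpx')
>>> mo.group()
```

'pszi'

Lookahead/lookbehind check context without consuming it, so the matched span excludes the asserted characters.
The match spans [0:4] → 'pszi'.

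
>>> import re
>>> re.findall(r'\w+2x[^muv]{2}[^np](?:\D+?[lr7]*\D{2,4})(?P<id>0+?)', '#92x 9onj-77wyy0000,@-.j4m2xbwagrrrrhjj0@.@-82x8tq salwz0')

This matches one or more of a word character; then the literal '2x', then exactly 2 of any character except [muv], then any character except [np]; then one or more of a non-digit (lazy), then zero or more of one of [lr7], then 2 to 4 of a non-digit (non-capturing group); then one or more of a literal '0' (lazy) (captured as 'id').
Matches: at [1:16] match '92x 9onj-77wyy0', group 1 = '0'; at [23:40] match 'j4m2xbwagrrrrhjj0', group 1 = '0'; at [44:57] match '82x8tq salwz0', group 1 = '0'.
`findall` collects group 1 from each match (3 total).

['0', '0', '0']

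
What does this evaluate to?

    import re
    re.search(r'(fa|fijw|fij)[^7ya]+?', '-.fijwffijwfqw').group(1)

'fijw'

The match spans [2:7] → 'fijwf'.
Captured: group 1 = 'fijw'.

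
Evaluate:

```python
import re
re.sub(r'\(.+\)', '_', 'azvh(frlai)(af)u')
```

'azvh_u'

Matches: at [4:15] → '(frlai)(af)'.
Every occurrence is swapped for '_'.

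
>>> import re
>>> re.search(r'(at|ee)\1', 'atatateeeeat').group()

'atat'

A backreference is literal: `\1` must see the identical characters the first group matched.
The match spans [0:4] → 'atat'.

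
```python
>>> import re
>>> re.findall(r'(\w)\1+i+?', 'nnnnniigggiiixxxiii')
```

The backreference `\1` re-matches whatever the first group consumed, character for character.
Walking the string: at [0:6] match 'nnnnni', group 1 = 'n'; at [7:11] match 'gggi', group 1 = 'g'; at [13:17] match 'xxxi', group 1 = 'x'.
One capturing group, so `findall` returns just the captured substring from each match — 3 in all.

['n', 'g', 'x']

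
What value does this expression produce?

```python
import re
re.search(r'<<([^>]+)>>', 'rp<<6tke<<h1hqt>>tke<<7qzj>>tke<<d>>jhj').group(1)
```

'6tke<<h1hqt'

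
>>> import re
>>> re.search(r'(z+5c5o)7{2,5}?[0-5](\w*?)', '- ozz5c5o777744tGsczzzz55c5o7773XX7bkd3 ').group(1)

The pattern matches one or more of the literal 'z', then the literal '5', then the literal 'c5o' (captured); then 2 to 5 of a literal '7' (lazy), then a character in [0-5]; then zero or more of a word character (lazy) (captured).
With the lazy modifier that quantifier settles for the fewest repetitions that let the rest of the pattern succeed (the atoms after it are unaffected and can still be greedy).
Unlike `match`, `search` isn't anchored — it looks for the pattern anywhere in the string.
The match spans [3:14] → 'zz5c5o77774'.
Captured: group 1 = 'zz5c5o', group 2 = ''.

'zz5c5o'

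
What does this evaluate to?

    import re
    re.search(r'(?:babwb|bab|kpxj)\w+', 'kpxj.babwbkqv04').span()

Unlike `match`, `search` isn't anchored — it looks for the pattern anywhere in the string.
The match spans [5:15] → 'babwbkqv04'.

(5, 15)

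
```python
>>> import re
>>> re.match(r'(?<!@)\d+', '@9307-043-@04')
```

None

Because the assertion is negative and zero-width, positions next to the forbidden text are skipped.
`re.match` won't scan ahead — the pattern has to work from the very first character.
Here the pattern fails at index 0, so the call returns None.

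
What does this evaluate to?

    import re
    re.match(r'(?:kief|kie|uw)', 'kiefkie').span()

(0, 4)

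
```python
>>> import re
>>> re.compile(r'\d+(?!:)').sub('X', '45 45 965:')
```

'X X X5:'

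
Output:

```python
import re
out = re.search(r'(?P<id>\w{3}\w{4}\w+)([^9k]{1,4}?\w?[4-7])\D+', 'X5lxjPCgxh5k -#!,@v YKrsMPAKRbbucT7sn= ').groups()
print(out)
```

The match spans [0:34] → 'X5lxjPCgxh5k -#!,@v YKrsMPAKRbbucT'.
Captured: group 1 = 'X5lxjPCgx', group 2 = 'h5'.

('X5lxjPCgx', 'h5')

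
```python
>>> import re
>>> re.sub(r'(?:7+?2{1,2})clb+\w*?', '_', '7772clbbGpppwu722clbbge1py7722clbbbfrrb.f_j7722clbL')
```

A non-greedy quantifier consumes as few characters as it can — just enough that the remainder of the pattern still matches from where it stops; whatever follows it matches normally.
Every occurrence is swapped for '_'.

'_Gpppwu_ge1py_frrb.f_j_L'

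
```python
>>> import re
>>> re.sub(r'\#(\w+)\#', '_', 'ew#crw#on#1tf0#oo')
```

'ew_on_oo'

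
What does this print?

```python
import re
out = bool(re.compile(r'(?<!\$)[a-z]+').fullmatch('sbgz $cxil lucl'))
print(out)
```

A negative assertion filters positions out without eating any characters.
`fullmatch` succeeds only if the pattern covers the string from start to end.
Here the pattern can't cover the whole string, so the call returns None, and `bool(None)` is False.

False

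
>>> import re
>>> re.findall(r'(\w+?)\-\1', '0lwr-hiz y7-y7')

['y7']

`\1` is not a pattern — it's the concrete string captured by group 1, re-applied verbatim.
One capturing group, so `findall` returns just the captured substring from the one match — 1 in all.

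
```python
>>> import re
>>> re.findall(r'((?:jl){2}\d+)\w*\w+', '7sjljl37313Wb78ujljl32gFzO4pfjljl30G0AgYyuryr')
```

This matches the literal 'jl' repeated 2 times, then one or more of a digit (captured); then zero or more of a word character, then one or more of a word character.
Scanning left to right: at [2:45] match 'jljl37313Wb78ujljl32gFzO4pfjljl30G0AgYyuryr', group 1 = 'jljl37313'.
With a single group, `findall` returns only what that group captured — 1 item.

['jljl37313']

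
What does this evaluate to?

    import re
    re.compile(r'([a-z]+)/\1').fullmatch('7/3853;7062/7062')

`re.fullmatch` requires the pattern to consume the entire string.
Here the pattern can't cover the whole string, so the call returns None.

None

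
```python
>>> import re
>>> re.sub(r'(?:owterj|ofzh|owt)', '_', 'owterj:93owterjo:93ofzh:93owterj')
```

'_:93_o:93_:93_'

Alternation tries branches left to right and keeps the first one that lets the overall match succeed at that position.
Matches: at [0:6] → 'owterj'; at [9:15] → 'owterj'; at [19:23] → 'ofzh'; at [26:32] → 'owterj'.
Every occurrence is swapped for '_'.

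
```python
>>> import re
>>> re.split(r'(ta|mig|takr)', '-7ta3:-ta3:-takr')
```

Alternation tries branches left to right and keeps the first one that lets the overall match succeed at that position.
Matches to split on: at [2:4] → 'ta'; at [7:9] → 'ta'; at [12:14] → 'ta'.
`re.split` interleaves the captured-group text with the surrounding fragments.

['-7', 'ta', '3:-', 'ta', '3:-', 'ta', 'kr']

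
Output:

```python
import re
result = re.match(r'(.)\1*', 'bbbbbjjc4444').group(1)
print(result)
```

b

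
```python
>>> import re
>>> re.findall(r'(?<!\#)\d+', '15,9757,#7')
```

`(?!…)`/`(?<!…)` only lets a position through if the neighbouring text does NOT match; no characters are consumed.
No capturing groups, so `findall` returns the 2 full match strings.

['15', '9757']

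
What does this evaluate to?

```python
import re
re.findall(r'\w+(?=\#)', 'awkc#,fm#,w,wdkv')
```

['awkc', 'fm']

The lookaround is zero-width — it requires the adjacent text to match without consuming it, so the asserted text isn't part of the match.
Scanning left to right: at [0:4] → 'awkc'; at [6:8] → 'fm'.
No capturing groups, so `findall` returns the 2 full match strings.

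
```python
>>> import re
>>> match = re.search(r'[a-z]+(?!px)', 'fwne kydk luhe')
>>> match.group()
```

'fwne'

The negative lookaround is zero-width — it rules out positions where the adjacent text would match, without consuming anything.
`re.search` tries every starting position until one works.
The match spans [0:4] → 'fwne'.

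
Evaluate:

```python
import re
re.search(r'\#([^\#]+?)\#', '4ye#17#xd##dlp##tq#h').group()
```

The match spans [3:7] → '#17#'.

'#17#'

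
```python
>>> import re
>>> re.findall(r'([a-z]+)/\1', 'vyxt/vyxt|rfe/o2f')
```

['vyxt']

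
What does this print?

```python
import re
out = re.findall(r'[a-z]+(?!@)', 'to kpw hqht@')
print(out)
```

The negative lookaround is zero-width — it rules out positions where the adjacent text would match, without consuming anything.
Walking the string: at [0:2] → 'to'; at [3:6] → 'kpw'; at [7:10] → 'hqh'.
With no groups in the pattern, `findall` gives back each whole match — 3 here.

['to', 'kpw', 'hqh']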